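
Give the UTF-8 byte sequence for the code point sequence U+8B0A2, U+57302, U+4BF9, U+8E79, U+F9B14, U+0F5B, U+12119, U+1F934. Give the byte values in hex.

U+8B0A2: 4-byte form → F2 8B 82 A2.
U+57302: 4-byte form → F1 97 8C 82.
U+4BF9: 3-byte form → E4 AF B9.
U+8E79: 3-byte form → E8 B9 B9.
U+F9B14: 4-byte form → F3 B9 AC 94.
U+0F5B: 3-byte form → E0 BD 9B.
U+12119: 4-byte form → F0 92 84 99.
U+1F934: 4-byte form → F0 9F A4 B4.
Concatenated (29 bytes): F2 8B 82 A2 F1 97 8C 82 E4 AF B9 E8 B9 B9 F3 B9 AC 94 E0 BD 9B F0 92 84 99 F0 9F A4 B4.

F2 8B 82 A2 F1 97 8C 82 E4 AF B9 E8 B9 B9 F3 B9 AC 94 E0 BD 9B F0 92 84 99 F0 9F A4 B4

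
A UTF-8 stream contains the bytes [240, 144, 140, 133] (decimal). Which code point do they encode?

U+10305

Leading byte 0xF0 = 11110000 matches 11110xxx → 4-byte sequence.
Byte 1: 0xF0 = 11110000, payload 000 (3 bits).
Byte 2: 0x90 = 10010000 (10xxxxxx ✓), payload 010000.
Byte 3: 0x8C = 10001100 (10xxxxxx ✓), payload 001100.
Byte 4: 0x85 = 10000101 (10xxxxxx ✓), payload 000101.
Concatenate: 000010000001100000101 = 0x10305 (21 bits → U+10305).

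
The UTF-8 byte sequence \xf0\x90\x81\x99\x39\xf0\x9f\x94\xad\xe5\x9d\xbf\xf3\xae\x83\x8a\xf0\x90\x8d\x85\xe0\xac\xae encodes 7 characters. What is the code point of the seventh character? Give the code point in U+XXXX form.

Offset 0: leading byte 0xF0 = 11110000 → 4-byte char #1 = F0 90 81 99.
Offset 4: leading byte 0x39 = 00111001 → 1-byte char #2 = 39.
Offset 5: leading byte 0xF0 = 11110000 → 4-byte char #3 = F0 9F 94 AD.
Offset 9: leading byte 0xE5 = 11100101 → 3-byte char #4 = E5 9D BF.
Offset 12: leading byte 0xF3 = 11110011 → 4-byte char #5 = F3 AE 83 8A.
Offset 16: leading byte 0xF0 = 11110000 → 4-byte char #6 = F0 90 8D 85.
Offset 20: leading byte 0xE0 = 11100000 → 3-byte char #7 = E0 AC AE.
Leading byte 0xE0 = 11100000 matches 1110xxxx → 3-byte sequence.
Byte 1: 0xE0 = 11100000, payload 0000 (4 bits).
Byte 2: 0xAC = 10101100 (10xxxxxx ✓), payload 101100.
Byte 3: 0xAE = 10101110 (10xxxxxx ✓), payload 101110.
Concatenate: 0000101100101110 = 0xB2E (16 bits → U+0B2E).

U+0B2E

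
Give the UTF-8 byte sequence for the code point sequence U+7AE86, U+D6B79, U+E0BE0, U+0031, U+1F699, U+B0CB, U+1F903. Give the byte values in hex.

F1 BA BA 86 F3 96 AD B9 F3 A0 AF A0 31 F0 9F 9A 99 EB 83 8B F0 9F A4 83

U+7AE86: 4-byte form → F1 BA BA 86.
U+D6B79: 4-byte form → F3 96 AD B9.
U+E0BE0: 4-byte form → F3 A0 AF A0.
U+0031: 1-byte form → 31.
U+1F699: 4-byte form → F0 9F 9A 99.
U+B0CB: 3-byte form → EB 83 8B.
U+1F903: 4-byte form → F0 9F A4 83.
Concatenated (24 bytes): F1 BA BA 86 F3 96 AD B9 F3 A0 AF A0 31 F0 9F 9A 99 EB 83 8B F0 9F A4 83.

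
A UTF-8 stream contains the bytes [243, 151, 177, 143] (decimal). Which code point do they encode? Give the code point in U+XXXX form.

U+D7C4F

Leading byte 0xF3 = 11110011 matches 11110xxx → 4-byte sequence.
Byte 1: 0xF3 = 11110011, payload 011 (3 bits).
Byte 2: 0x97 = 10010111 (10xxxxxx ✓), payload 010111.
Byte 3: 0xB1 = 10110001 (10xxxxxx ✓), payload 110001.
Byte 4: 0x8F = 10001111 (10xxxxxx ✓), payload 001111.
Concatenate: 011010111110001001111 = 0xD7C4F (21 bits → U+D7C4F).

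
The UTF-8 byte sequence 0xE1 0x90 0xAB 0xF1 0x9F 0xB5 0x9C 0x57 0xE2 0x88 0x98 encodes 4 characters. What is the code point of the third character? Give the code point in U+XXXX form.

Offset 0: leading byte 0xE1 = 11100001 → 3-byte char #1 = E1 90 AB.
Offset 3: leading byte 0xF1 = 11110001 → 4-byte char #2 = F1 9F B5 9C.
Offset 7: leading byte 0x57 = 01010111 → 1-byte char #3 = 57.
Leading byte 0x57 = 01010111 matches 0xxxxxxx → 1-byte sequence.
Byte 1: 0x57 = 01010111, payload 1010111 (7 bits).
Concatenate: 1010111 = 0x57 (7 bits → U+0057).

U+0057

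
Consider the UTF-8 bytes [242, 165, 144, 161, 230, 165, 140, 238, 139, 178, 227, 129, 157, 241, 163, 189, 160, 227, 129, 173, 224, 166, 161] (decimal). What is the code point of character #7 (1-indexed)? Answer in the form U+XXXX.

Offset 0: leading byte 0xF2 = 11110010 → 4-byte char #1 = F2 A5 90 A1.
Offset 4: leading byte 0xE6 = 11100110 → 3-byte char #2 = E6 A5 8C.
Offset 7: leading byte 0xEE = 11101110 → 3-byte char #3 = EE 8B B2.
Offset 10: leading byte 0xE3 = 11100011 → 3-byte char #4 = E3 81 9D.
Offset 13: leading byte 0xF1 = 11110001 → 4-byte char #5 = F1 A3 BD A0.
Offset 17: leading byte 0xE3 = 11100011 → 3-byte char #6 = E3 81 AD.
Offset 20: leading byte 0xE0 = 11100000 → 3-byte char #7 = E0 A6 A1.
Leading byte 0xE0 = 11100000 matches 1110xxxx → 3-byte sequence.
Byte 1: 0xE0 = 11100000, payload 0000 (4 bits).
Byte 2: 0xA6 = 10100110 (10xxxxxx ✓), payload 100110.
Byte 3: 0xA1 = 10100001 (10xxxxxx ✓), payload 100001.
Concatenate: 0000100110100001 = 0x9A1 (16 bits → U+09A1).

U+09A1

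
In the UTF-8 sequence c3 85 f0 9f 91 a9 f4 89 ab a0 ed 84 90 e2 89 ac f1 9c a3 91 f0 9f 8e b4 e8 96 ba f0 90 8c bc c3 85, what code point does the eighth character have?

U+85BA

Offset 0: leading byte 0xC3 = 11000011 → 2-byte char #1 = C3 85.
Offset 2: leading byte 0xF0 = 11110000 → 4-byte char #2 = F0 9F 91 A9.
Offset 6: leading byte 0xF4 = 11110100 → 4-byte char #3 = F4 89 AB A0.
Offset 10: leading byte 0xED = 11101101 → 3-byte char #4 = ED 84 90.
Offset 13: leading byte 0xE2 = 11100010 → 3-byte char #5 = E2 89 AC.
Offset 16: leading byte 0xF1 = 11110001 → 4-byte char #6 = F1 9C A3 91.
Offset 20: leading byte 0xF0 = 11110000 → 4-byte char #7 = F0 9F 8E B4.
Offset 24: leading byte 0xE8 = 11101000 → 3-byte char #8 = E8 96 BA.
Leading byte 0xE8 = 11101000 matches 1110xxxx → 3-byte sequence.
Byte 1: 0xE8 = 11101000, payload 1000 (4 bits).
Byte 2: 0x96 = 10010110 (10xxxxxx ✓), payload 010110.
Byte 3: 0xBA = 10111010 (10xxxxxx ✓), payload 111010.
Concatenate: 1000010110111010 = 0x85BA (16 bits → U+85BA).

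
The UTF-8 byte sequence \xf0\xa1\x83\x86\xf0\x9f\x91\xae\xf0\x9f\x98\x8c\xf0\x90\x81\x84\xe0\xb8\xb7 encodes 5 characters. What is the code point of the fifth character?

Offset 0: leading byte 0xF0 = 11110000 → 4-byte char #1 = F0 A1 83 86.
Offset 4: leading byte 0xF0 = 11110000 → 4-byte char #2 = F0 9F 91 AE.
Offset 8: leading byte 0xF0 = 11110000 → 4-byte char #3 = F0 9F 98 8C.
Offset 12: leading byte 0xF0 = 11110000 → 4-byte char #4 = F0 90 81 84.
Offset 16: leading byte 0xE0 = 11100000 → 3-byte char #5 = E0 B8 B7.
Leading byte 0xE0 = 11100000 matches 1110xxxx → 3-byte sequence.
Byte 1: 0xE0 = 11100000, payload 0000 (4 bits).
Byte 2: 0xB8 = 10111000 (10xxxxxx ✓), payload 111000.
Byte 3: 0xB7 = 10110111 (10xxxxxx ✓), payload 110111.
Concatenate: 0000111000110111 = 0xE37 (16 bits → U+0E37).

U+0E37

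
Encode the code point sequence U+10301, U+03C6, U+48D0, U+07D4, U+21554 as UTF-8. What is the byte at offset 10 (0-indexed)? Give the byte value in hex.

U+10301 → 4-byte form F0 90 8C 81 at offsets 0–3.
U+03C6 → 2-byte form CF 86 at offsets 4–5.
U+48D0 → 3-byte form E4 A3 90 at offsets 6–8.
U+07D4 → 2-byte form DF 94 at offsets 9–10.
Offset 10 falls in char 4's range; it's byte 2 of DF 94 = 0x94.

0x94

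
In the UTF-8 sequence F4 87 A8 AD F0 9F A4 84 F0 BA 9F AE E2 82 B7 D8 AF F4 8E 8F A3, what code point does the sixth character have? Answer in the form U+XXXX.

Offset 0: leading byte 0xF4 = 11110100 → 4-byte char #1 = F4 87 A8 AD.
Offset 4: leading byte 0xF0 = 11110000 → 4-byte char #2 = F0 9F A4 84.
Offset 8: leading byte 0xF0 = 11110000 → 4-byte char #3 = F0 BA 9F AE.
Offset 12: leading byte 0xE2 = 11100010 → 3-byte char #4 = E2 82 B7.
Offset 15: leading byte 0xD8 = 11011000 → 2-byte char #5 = D8 AF.
Offset 17: leading byte 0xF4 = 11110100 → 4-byte char #6 = F4 8E 8F A3.
Leading byte 0xF4 = 11110100 matches 11110xxx → 4-byte sequence.
Byte 1: 0xF4 = 11110100, payload 100 (3 bits).
Byte 2: 0x8E = 10001110 (10xxxxxx ✓), payload 001110.
Byte 3: 0x8F = 10001111 (10xxxxxx ✓), payload 001111.
Byte 4: 0xA3 = 10100011 (10xxxxxx ✓), payload 100011.
Concatenate: 100001110001111100011 = 0x10E3E3 (21 bits → U+10E3E3).

U+10E3E3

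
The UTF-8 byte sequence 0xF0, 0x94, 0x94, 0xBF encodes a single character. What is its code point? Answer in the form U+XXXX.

U+1453F

Leading byte 0xF0 = 11110000 matches 11110xxx → 4-byte sequence.
Byte 1: 0xF0 = 11110000, payload 000 (3 bits).
Byte 2: 0x94 = 10010100 (10xxxxxx ✓), payload 010100.
Byte 3: 0x94 = 10010100 (10xxxxxx ✓), payload 010100.
Byte 4: 0xBF = 10111111 (10xxxxxx ✓), payload 111111.
Concatenate: 000010100010100111111 = 0x1453F (21 bits → U+1453F).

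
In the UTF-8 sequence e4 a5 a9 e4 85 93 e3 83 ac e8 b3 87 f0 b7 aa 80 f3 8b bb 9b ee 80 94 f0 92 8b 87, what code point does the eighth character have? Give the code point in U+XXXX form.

U+122C7

Offset 0: leading byte 0xE4 = 11100100 → 3-byte char #1 = E4 A5 A9.
Offset 3: leading byte 0xE4 = 11100100 → 3-byte char #2 = E4 85 93.
Offset 6: leading byte 0xE3 = 11100011 → 3-byte char #3 = E3 83 AC.
Offset 9: leading byte 0xE8 = 11101000 → 3-byte char #4 = E8 B3 87.
Offset 12: leading byte 0xF0 = 11110000 → 4-byte char #5 = F0 B7 AA 80.
Offset 16: leading byte 0xF3 = 11110011 → 4-byte char #6 = F3 8B BB 9B.
Offset 20: leading byte 0xEE = 11101110 → 3-byte char #7 = EE 80 94.
Offset 23: leading byte 0xF0 = 11110000 → 4-byte char #8 = F0 92 8B 87.
Leading byte 0xF0 = 11110000 matches 11110xxx → 4-byte sequence.
Byte 1: 0xF0 = 11110000, payload 000 (3 bits).
Byte 2: 0x92 = 10010010 (10xxxxxx ✓), payload 010010.
Byte 3: 0x8B = 10001011 (10xxxxxx ✓), payload 001011.
Byte 4: 0x87 = 10000111 (10xxxxxx ✓), payload 000111.
Concatenate: 000010010001011000111 = 0x122C7 (21 bits → U+122C7).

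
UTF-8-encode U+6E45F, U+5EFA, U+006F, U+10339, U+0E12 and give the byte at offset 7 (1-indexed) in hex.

0xBA

1-indexed offset 7 is 0-indexed offset 6.
U+6E45F → 4-byte form F1 AE 91 9F at offsets 0–3.
U+5EFA → 3-byte form E5 BB BA at offsets 4–6.
Offset 6 falls in char 2's range; it's byte 3 of E5 BB BA = 0xBA.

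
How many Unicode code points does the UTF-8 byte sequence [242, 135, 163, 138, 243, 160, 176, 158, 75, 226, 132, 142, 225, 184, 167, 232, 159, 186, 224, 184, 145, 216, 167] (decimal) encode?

Byte at offset 0: 0xF2 = 11110010 → 4-byte char (#1). Advance 4.
Byte at offset 4: 0xF3 = 11110011 → 4-byte char (#2). Advance 4.
Byte at offset 8: 0x4B = 01001011 → 1-byte char (#3). Advance 1.
Byte at offset 9: 0xE2 = 11100010 → 3-byte char (#4). Advance 3.
Byte at offset 12: 0xE1 = 11100001 → 3-byte char (#5). Advance 3.
Byte at offset 15: 0xE8 = 11101000 → 3-byte char (#6). Advance 3.
Byte at offset 18: 0xE0 = 11100000 → 3-byte char (#7). Advance 3.
Byte at offset 21: 0xD8 = 11011000 → 2-byte char (#8). Advance 2.
Reached end at offset 23 after 8 code points.

8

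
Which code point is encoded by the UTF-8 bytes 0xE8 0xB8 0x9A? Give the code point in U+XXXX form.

Leading byte 0xE8 = 11101000 matches 1110xxxx → 3-byte sequence.
Byte 1: 0xE8 = 11101000, payload 1000 (4 bits).
Byte 2: 0xB8 = 10111000 (10xxxxxx ✓), payload 111000.
Byte 3: 0x9A = 10011010 (10xxxxxx ✓), payload 011010.
Concatenate: 1000111000011010 = 0x8E1A (16 bits → U+8E1A).

U+8E1A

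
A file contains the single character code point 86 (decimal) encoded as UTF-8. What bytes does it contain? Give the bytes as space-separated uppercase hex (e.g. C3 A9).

56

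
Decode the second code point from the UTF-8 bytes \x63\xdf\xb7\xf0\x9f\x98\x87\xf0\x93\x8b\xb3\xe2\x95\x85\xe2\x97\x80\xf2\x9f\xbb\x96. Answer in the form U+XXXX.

U+07F7

Offset 0: leading byte 0x63 = 01100011 → 1-byte char #1 = 63.
Offset 1: leading byte 0xDF = 11011111 → 2-byte char #2 = DF B7.
Leading byte 0xDF = 11011111 matches 110xxxxx → 2-byte sequence.
Byte 1: 0xDF = 11011111, payload 11111 (5 bits).
Byte 2: 0xB7 = 10110111 (10xxxxxx ✓), payload 110111.
Concatenate: 11111110111 = 0x7F7 (11 bits → U+07F7).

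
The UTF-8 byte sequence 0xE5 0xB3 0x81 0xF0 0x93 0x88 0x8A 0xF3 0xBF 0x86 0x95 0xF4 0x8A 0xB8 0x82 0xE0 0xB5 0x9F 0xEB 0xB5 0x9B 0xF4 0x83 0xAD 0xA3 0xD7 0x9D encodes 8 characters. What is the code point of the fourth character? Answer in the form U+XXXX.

U+10AE02

Offset 0: leading byte 0xE5 = 11100101 → 3-byte char #1 = E5 B3 81.
Offset 3: leading byte 0xF0 = 11110000 → 4-byte char #2 = F0 93 88 8A.
Offset 7: leading byte 0xF3 = 11110011 → 4-byte char #3 = F3 BF 86 95.
Offset 11: leading byte 0xF4 = 11110100 → 4-byte char #4 = F4 8A B8 82.
Leading byte 0xF4 = 11110100 matches 11110xxx → 4-byte sequence.
Byte 1: 0xF4 = 11110100, payload 100 (3 bits).
Byte 2: 0x8A = 10001010 (10xxxxxx ✓), payload 001010.
Byte 3: 0xB8 = 10111000 (10xxxxxx ✓), payload 111000.
Byte 4: 0x82 = 10000010 (10xxxxxx ✓), payload 000010.
Concatenate: 100001010111000000010 = 0x10AE02 (21 bits → U+10AE02).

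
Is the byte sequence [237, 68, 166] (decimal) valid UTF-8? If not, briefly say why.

Leading byte 0xED = 11101101 → 3-byte form.
Byte 2 is 0x44 = 01000100, which is not 10xxxxxx — expected a continuation byte.

invalid (non-continuation byte where continuation expected)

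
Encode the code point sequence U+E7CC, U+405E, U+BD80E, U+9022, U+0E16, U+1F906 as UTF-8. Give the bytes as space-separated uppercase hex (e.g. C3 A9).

EE 9F 8C E4 81 9E F2 BD A0 8E E9 80 A2 E0 B8 96 F0 9F A4 86

U+E7CC: 3-byte form → EE 9F 8C.
U+405E: 3-byte form → E4 81 9E.
U+BD80E: 4-byte form → F2 BD A0 8E.
U+9022: 3-byte form → E9 80 A2.
U+0E16: 3-byte form → E0 B8 96.
U+1F906: 4-byte form → F0 9F A4 86.
Concatenated (20 bytes): EE 9F 8C E4 81 9E F2 BD A0 8E E9 80 A2 E0 B8 96 F0 9F A4 86.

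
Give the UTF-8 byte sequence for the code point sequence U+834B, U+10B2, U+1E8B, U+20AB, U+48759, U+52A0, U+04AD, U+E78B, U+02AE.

U+834B: 3-byte form → E8 8D 8B.
U+10B2: 3-byte form → E1 82 B2.
U+1E8B: 3-byte form → E1 BA 8B.
U+20AB: 3-byte form → E2 82 AB.
U+48759: 4-byte form → F1 88 9D 99.
U+52A0: 3-byte form → E5 8A A0.
U+04AD: 2-byte form → D2 AD.
U+E78B: 3-byte form → EE 9E 8B.
U+02AE: 2-byte form → CA AE.
Concatenated (26 bytes): E8 8D 8B E1 82 B2 E1 BA 8B E2 82 AB F1 88 9D 99 E5 8A A0 D2 AD EE 9E 8B CA AE.

E8 8D 8B E1 82 B2 E1 BA 8B E2 82 AB F1 88 9D 99 E5 8A A0 D2 AD EE 9E 8B CA AE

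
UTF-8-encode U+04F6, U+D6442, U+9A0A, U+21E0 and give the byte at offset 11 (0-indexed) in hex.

0xA0

U+04F6 → 2-byte form D3 B6 at offsets 0–1.
U+D6442 → 4-byte form F3 96 91 82 at offsets 2–5.
U+9A0A → 3-byte form E9 A8 8A at offsets 6–8.
U+21E0 → 3-byte form E2 87 A0 at offsets 9–11.
Offset 11 falls in char 4's range; it's byte 3 of E2 87 A0 = 0xA0.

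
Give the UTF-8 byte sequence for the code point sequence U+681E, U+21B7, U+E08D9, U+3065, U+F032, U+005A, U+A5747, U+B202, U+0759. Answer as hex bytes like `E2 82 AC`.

E6 A0 9E E2 86 B7 F3 A0 A3 99 E3 81 A5 EF 80 B2 5A F2 A5 9D 87 EB 88 82 DD 99

U+681E: 3-byte form → E6 A0 9E.
U+21B7: 3-byte form → E2 86 B7.
U+E08D9: 4-byte form → F3 A0 A3 99.
U+3065: 3-byte form → E3 81 A5.
U+F032: 3-byte form → EF 80 B2.
U+005A: 1-byte form → 5A.
U+A5747: 4-byte form → F2 A5 9D 87.
U+B202: 3-byte form → EB 88 82.
U+0759: 2-byte form → DD 99.
Concatenated (26 bytes): E6 A0 9E E2 86 B7 F3 A0 A3 99 E3 81 A5 EF 80 B2 5A F2 A5 9D 87 EB 88 82 DD 99.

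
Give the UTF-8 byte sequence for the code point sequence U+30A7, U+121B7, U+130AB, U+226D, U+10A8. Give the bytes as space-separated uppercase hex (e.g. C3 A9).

U+30A7: 3-byte form → E3 82 A7.
U+121B7: 4-byte form → F0 92 86 B7.
U+130AB: 4-byte form → F0 93 82 AB.
U+226D: 3-byte form → E2 89 AD.
U+10A8: 3-byte form → E1 82 A8.
Concatenated (17 bytes): E3 82 A7 F0 92 86 B7 F0 93 82 AB E2 89 AD E1 82 A8.

E3 82 A7 F0 92 86 B7 F0 93 82 AB E2 89 AD E1 82 A8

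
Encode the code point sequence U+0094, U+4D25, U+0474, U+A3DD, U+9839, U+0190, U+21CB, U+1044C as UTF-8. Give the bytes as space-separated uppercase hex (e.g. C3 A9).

C2 94 E4 B4 A5 D1 B4 EA 8F 9D E9 A0 B9 C6 90 E2 87 8B F0 90 91 8C

U+0094: 2-byte form → C2 94.
U+4D25: 3-byte form → E4 B4 A5.
U+0474: 2-byte form → D1 B4.
U+A3DD: 3-byte form → EA 8F 9D.
U+9839: 3-byte form → E9 A0 B9.
U+0190: 2-byte form → C6 90.
U+21CB: 3-byte form → E2 87 8B.
U+1044C: 4-byte form → F0 90 91 8C.
Concatenated (22 bytes): C2 94 E4 B4 A5 D1 B4 EA 8F 9D E9 A0 B9 C6 90 E2 87 8B F0 90 91 8C.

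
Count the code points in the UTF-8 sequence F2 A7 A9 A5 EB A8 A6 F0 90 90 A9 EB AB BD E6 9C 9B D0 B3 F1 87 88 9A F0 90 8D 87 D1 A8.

Byte at offset 0: 0xF2 = 11110010 → 4-byte char (#1). Advance 4.
Byte at offset 4: 0xEB = 11101011 → 3-byte char (#2). Advance 3.
Byte at offset 7: 0xF0 = 11110000 → 4-byte char (#3). Advance 4.
Byte at offset 11: 0xEB = 11101011 → 3-byte char (#4). Advance 3.
Byte at offset 14: 0xE6 = 11100110 → 3-byte char (#5). Advance 3.
Byte at offset 17: 0xD0 = 11010000 → 2-byte char (#6). Advance 2.
Byte at offset 19: 0xF1 = 11110001 → 4-byte char (#7). Advance 4.
Byte at offset 23: 0xF0 = 11110000 → 4-byte char (#8). Advance 4.
Byte at offset 27: 0xD1 = 11010001 → 2-byte char (#9). Advance 2.
Reached end at offset 29 after 9 code points.

9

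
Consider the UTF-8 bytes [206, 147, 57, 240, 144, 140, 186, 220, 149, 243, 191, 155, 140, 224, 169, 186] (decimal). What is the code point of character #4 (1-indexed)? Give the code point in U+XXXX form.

U+0715

Offset 0: leading byte 0xCE = 11001110 → 2-byte char #1 = CE 93.
Offset 2: leading byte 0x39 = 00111001 → 1-byte char #2 = 39.
Offset 3: leading byte 0xF0 = 11110000 → 4-byte char #3 = F0 90 8C BA.
Offset 7: leading byte 0xDC = 11011100 → 2-byte char #4 = DC 95.
Leading byte 0xDC = 11011100 matches 110xxxxx → 2-byte sequence.
Byte 1: 0xDC = 11011100, payload 11100 (5 bits).
Byte 2: 0x95 = 10010101 (10xxxxxx ✓), payload 010101.
Concatenate: 11100010101 = 0x715 (11 bits → U+0715).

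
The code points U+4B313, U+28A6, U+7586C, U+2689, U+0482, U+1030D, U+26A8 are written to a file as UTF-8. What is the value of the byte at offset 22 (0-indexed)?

U+4B313 → 4-byte form F1 8B 8C 93 at offsets 0–3.
U+28A6 → 3-byte form E2 A2 A6 at offsets 4–6.
U+7586C → 4-byte form F1 B5 A1 AC at offsets 7–10.
U+2689 → 3-byte form E2 9A 89 at offsets 11–13.
U+0482 → 2-byte form D2 82 at offsets 14–15.
U+1030D → 4-byte form F0 90 8C 8D at offsets 16–19.
U+26A8 → 3-byte form E2 9A A8 at offsets 20–22.
Offset 22 falls in char 7's range; it's byte 3 of E2 9A A8 = 0xA8.

0xA8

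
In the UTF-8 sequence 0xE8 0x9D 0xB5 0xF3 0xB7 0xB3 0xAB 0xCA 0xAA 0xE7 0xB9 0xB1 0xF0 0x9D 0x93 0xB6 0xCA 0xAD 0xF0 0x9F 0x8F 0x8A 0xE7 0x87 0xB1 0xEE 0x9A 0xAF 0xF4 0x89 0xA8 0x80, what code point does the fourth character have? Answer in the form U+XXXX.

U+7E71

Offset 0: leading byte 0xE8 = 11101000 → 3-byte char #1 = E8 9D B5.
Offset 3: leading byte 0xF3 = 11110011 → 4-byte char #2 = F3 B7 B3 AB.
Offset 7: leading byte 0xCA = 11001010 → 2-byte char #3 = CA AA.
Offset 9: leading byte 0xE7 = 11100111 → 3-byte char #4 = E7 B9 B1.
Leading byte 0xE7 = 11100111 matches 1110xxxx → 3-byte sequence.
Byte 1: 0xE7 = 11100111, payload 0111 (4 bits).
Byte 2: 0xB9 = 10111001 (10xxxxxx ✓), payload 111001.
Byte 3: 0xB1 = 10110001 (10xxxxxx ✓), payload 110001.
Concatenate: 0111111001110001 = 0x7E71 (16 bits → U+7E71).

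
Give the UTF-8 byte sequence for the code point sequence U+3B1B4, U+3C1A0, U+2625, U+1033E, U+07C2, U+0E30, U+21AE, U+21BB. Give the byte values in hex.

U+3B1B4: 4-byte form → F0 BB 86 B4.
U+3C1A0: 4-byte form → F0 BC 86 A0.
U+2625: 3-byte form → E2 98 A5.
U+1033E: 4-byte form → F0 90 8C BE.
U+07C2: 2-byte form → DF 82.
U+0E30: 3-byte form → E0 B8 B0.
U+21AE: 3-byte form → E2 86 AE.
U+21BB: 3-byte form → E2 86 BB.
Concatenated (26 bytes): F0 BB 86 B4 F0 BC 86 A0 E2 98 A5 F0 90 8C BE DF 82 E0 B8 B0 E2 86 AE E2 86 BB.

F0 BB 86 B4 F0 BC 86 A0 E2 98 A5 F0 90 8C BE DF 82 E0 B8 B0 E2 86 AE E2 86 BB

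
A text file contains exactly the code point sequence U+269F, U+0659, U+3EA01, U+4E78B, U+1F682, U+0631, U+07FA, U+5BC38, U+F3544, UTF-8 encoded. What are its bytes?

U+269F: 3-byte form → E2 9A 9F.
U+0659: 2-byte form → D9 99.
U+3EA01: 4-byte form → F0 BE A8 81.
U+4E78B: 4-byte form → F1 8E 9E 8B.
U+1F682: 4-byte form → F0 9F 9A 82.
U+0631: 2-byte form → D8 B1.
U+07FA: 2-byte form → DF BA.
U+5BC38: 4-byte form → F1 9B B0 B8.
U+F3544: 4-byte form → F3 B3 95 84.
Concatenated (29 bytes): E2 9A 9F D9 99 F0 BE A8 81 F1 8E 9E 8B F0 9F 9A 82 D8 B1 DF BA F1 9B B0 B8 F3 B3 95 84.

E2 9A 9F D9 99 F0 BE A8 81 F1 8E 9E 8B F0 9F 9A 82 D8 B1 DF BA F1 9B B0 B8 F3 B3 95 84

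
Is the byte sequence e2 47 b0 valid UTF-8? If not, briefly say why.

invalid (non-continuation byte where continuation expected)

Leading byte 0xE2 = 11100010 → 3-byte form.
Byte 2 is 0x47 = 01000111, which is not 10xxxxxx — expected a continuation byte.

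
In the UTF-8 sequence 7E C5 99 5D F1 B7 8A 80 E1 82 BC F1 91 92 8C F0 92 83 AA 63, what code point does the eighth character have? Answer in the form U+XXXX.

U+0063

Offset 0: leading byte 0x7E = 01111110 → 1-byte char #1 = 7E.
Offset 1: leading byte 0xC5 = 11000101 → 2-byte char #2 = C5 99.
Offset 3: leading byte 0x5D = 01011101 → 1-byte char #3 = 5D.
Offset 4: leading byte 0xF1 = 11110001 → 4-byte char #4 = F1 B7 8A 80.
Offset 8: leading byte 0xE1 = 11100001 → 3-byte char #5 = E1 82 BC.
Offset 11: leading byte 0xF1 = 11110001 → 4-byte char #6 = F1 91 92 8C.
Offset 15: leading byte 0xF0 = 11110000 → 4-byte char #7 = F0 92 83 AA.
Offset 19: leading byte 0x63 = 01100011 → 1-byte char #8 = 63.
Leading byte 0x63 = 01100011 matches 0xxxxxxx → 1-byte sequence.
Byte 1: 0x63 = 01100011, payload 1100011 (7 bits).
Concatenate: 1100011 = 0x63 (7 bits → U+0063).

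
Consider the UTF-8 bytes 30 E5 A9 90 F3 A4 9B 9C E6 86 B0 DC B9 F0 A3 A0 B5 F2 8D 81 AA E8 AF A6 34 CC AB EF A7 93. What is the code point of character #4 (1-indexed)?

Offset 0: leading byte 0x30 = 00110000 → 1-byte char #1 = 30.
Offset 1: leading byte 0xE5 = 11100101 → 3-byte char #2 = E5 A9 90.
Offset 4: leading byte 0xF3 = 11110011 → 4-byte char #3 = F3 A4 9B 9C.
Offset 8: leading byte 0xE6 = 11100110 → 3-byte char #4 = E6 86 B0.
Leading byte 0xE6 = 11100110 matches 1110xxxx → 3-byte sequence.
Byte 1: 0xE6 = 11100110, payload 0110 (4 bits).
Byte 2: 0x86 = 10000110 (10xxxxxx ✓), payload 000110.
Byte 3: 0xB0 = 10110000 (10xxxxxx ✓), payload 110000.
Concatenate: 0110000110110000 = 0x61B0 (16 bits → U+61B0).

U+61B0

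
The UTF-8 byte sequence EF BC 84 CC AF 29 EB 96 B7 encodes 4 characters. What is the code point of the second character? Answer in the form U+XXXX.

Offset 0: leading byte 0xEF = 11101111 → 3-byte char #1 = EF BC 84.
Offset 3: leading byte 0xCC = 11001100 → 2-byte char #2 = CC AF.
Leading byte 0xCC = 11001100 matches 110xxxxx → 2-byte sequence.
Byte 1: 0xCC = 11001100, payload 01100 (5 bits).
Byte 2: 0xAF = 10101111 (10xxxxxx ✓), payload 101111.
Concatenate: 01100101111 = 0x32F (11 bits → U+032F).

U+032F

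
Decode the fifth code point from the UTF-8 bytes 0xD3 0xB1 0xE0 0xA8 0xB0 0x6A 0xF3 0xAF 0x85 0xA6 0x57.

U+0057

Offset 0: leading byte 0xD3 = 11010011 → 2-byte char #1 = D3 B1.
Offset 2: leading byte 0xE0 = 11100000 → 3-byte char #2 = E0 A8 B0.
Offset 5: leading byte 0x6A = 01101010 → 1-byte char #3 = 6A.
Offset 6: leading byte 0xF3 = 11110011 → 4-byte char #4 = F3 AF 85 A6.
Offset 10: leading byte 0x57 = 01010111 → 1-byte char #5 = 57.
Leading byte 0x57 = 01010111 matches 0xxxxxxx → 1-byte sequence.
Byte 1: 0x57 = 01010111, payload 1010111 (7 bits).
Concatenate: 1010111 = 0x57 (7 bits → U+0057).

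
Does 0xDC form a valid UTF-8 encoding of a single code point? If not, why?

Leading byte 0xDC = 11011100 → 2-byte form, but only 1 byte is present.

invalid (sequence truncated)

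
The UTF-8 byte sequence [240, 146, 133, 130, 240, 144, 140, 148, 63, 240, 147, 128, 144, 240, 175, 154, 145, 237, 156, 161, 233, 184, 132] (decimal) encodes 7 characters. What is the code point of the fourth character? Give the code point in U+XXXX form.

U+13010

Offset 0: leading byte 0xF0 = 11110000 → 4-byte char #1 = F0 92 85 82.
Offset 4: leading byte 0xF0 = 11110000 → 4-byte char #2 = F0 90 8C 94.
Offset 8: leading byte 0x3F = 00111111 → 1-byte char #3 = 3F.
Offset 9: leading byte 0xF0 = 11110000 → 4-byte char #4 = F0 93 80 90.
Leading byte 0xF0 = 11110000 matches 11110xxx → 4-byte sequence.
Byte 1: 0xF0 = 11110000, payload 000 (3 bits).
Byte 2: 0x93 = 10010011 (10xxxxxx ✓), payload 010011.
Byte 3: 0x80 = 10000000 (10xxxxxx ✓), payload 000000.
Byte 4: 0x90 = 10010000 (10xxxxxx ✓), payload 010000.
Concatenate: 000010011000000010000 = 0x13010 (21 bits → U+13010).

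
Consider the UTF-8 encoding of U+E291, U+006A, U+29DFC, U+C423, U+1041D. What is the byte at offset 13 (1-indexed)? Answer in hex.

1-indexed offset 13 is 0-indexed offset 12.
U+E291 → 3-byte form EE 8A 91 at offsets 0–2.
U+006A → 1-byte form 6A at offsets 3–3.
U+29DFC → 4-byte form F0 A9 B7 BC at offsets 4–7.
U+C423 → 3-byte form EC 90 A3 at offsets 8–10.
U+1041D → 4-byte form F0 90 90 9D at offsets 11–14.
Offset 12 falls in char 5's range; it's byte 2 of F0 90 90 9D = 0x90.

0x90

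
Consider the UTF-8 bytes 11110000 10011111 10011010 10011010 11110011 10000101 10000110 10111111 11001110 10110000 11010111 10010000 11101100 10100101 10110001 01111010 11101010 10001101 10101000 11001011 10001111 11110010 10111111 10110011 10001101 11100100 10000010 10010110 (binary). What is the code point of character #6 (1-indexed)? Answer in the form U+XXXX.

Offset 0: leading byte 0xF0 = 11110000 → 4-byte char #1 = F0 9F 9A 9A.
Offset 4: leading byte 0xF3 = 11110011 → 4-byte char #2 = F3 85 86 BF.
Offset 8: leading byte 0xCE = 11001110 → 2-byte char #3 = CE B0.
Offset 10: leading byte 0xD7 = 11010111 → 2-byte char #4 = D7 90.
Offset 12: leading byte 0xEC = 11101100 → 3-byte char #5 = EC A5 B1.
Offset 15: leading byte 0x7A = 01111010 → 1-byte char #6 = 7A.
Leading byte 0x7A = 01111010 matches 0xxxxxxx → 1-byte sequence.
Byte 1: 0x7A = 01111010, payload 1111010 (7 bits).
Concatenate: 1111010 = 0x7A (7 bits → U+007A).

U+007A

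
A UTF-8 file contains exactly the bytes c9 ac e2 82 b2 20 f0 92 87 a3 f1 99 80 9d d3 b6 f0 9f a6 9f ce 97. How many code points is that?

8

Byte at offset 0: 0xC9 = 11001001 → 2-byte char (#1). Advance 2.
Byte at offset 2: 0xE2 = 11100010 → 3-byte char (#2). Advance 3.
Byte at offset 5: 0x20 = 00100000 → 1-byte char (#3). Advance 1.
Byte at offset 6: 0xF0 = 11110000 → 4-byte char (#4). Advance 4.
Byte at offset 10: 0xF1 = 11110001 → 4-byte char (#5). Advance 4.
Byte at offset 14: 0xD3 = 11010011 → 2-byte char (#6). Advance 2.
Byte at offset 16: 0xF0 = 11110000 → 4-byte char (#7). Advance 4.
Byte at offset 20: 0xCE = 11001110 → 2-byte char (#8). Advance 2.
Reached end at offset 22 after 8 code points.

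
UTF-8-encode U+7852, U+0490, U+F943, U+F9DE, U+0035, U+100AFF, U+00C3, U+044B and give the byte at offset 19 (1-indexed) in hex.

1-indexed offset 19 is 0-indexed offset 18.
U+7852 → 3-byte form E7 A1 92 at offsets 0–2.
U+0490 → 2-byte form D2 90 at offsets 3–4.
U+F943 → 3-byte form EF A5 83 at offsets 5–7.
U+F9DE → 3-byte form EF A7 9E at offsets 8–10.
U+0035 → 1-byte form 35 at offsets 11–11.
U+100AFF → 4-byte form F4 80 AB BF at offsets 12–15.
U+00C3 → 2-byte form C3 83 at offsets 16–17.
U+044B → 2-byte form D1 8B at offsets 18–19.
Offset 18 falls in char 8's range; it's byte 1 of D1 8B = 0xD1.

0xD1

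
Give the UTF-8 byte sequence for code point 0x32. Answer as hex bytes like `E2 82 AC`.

32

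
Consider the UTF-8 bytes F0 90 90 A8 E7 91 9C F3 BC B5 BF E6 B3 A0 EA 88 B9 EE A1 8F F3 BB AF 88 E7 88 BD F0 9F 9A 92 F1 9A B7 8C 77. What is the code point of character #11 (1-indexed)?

Offset 0: leading byte 0xF0 = 11110000 → 4-byte char #1 = F0 90 90 A8.
Offset 4: leading byte 0xE7 = 11100111 → 3-byte char #2 = E7 91 9C.
Offset 7: leading byte 0xF3 = 11110011 → 4-byte char #3 = F3 BC B5 BF.
Offset 11: leading byte 0xE6 = 11100110 → 3-byte char #4 = E6 B3 A0.
Offset 14: leading byte 0xEA = 11101010 → 3-byte char #5 = EA 88 B9.
Offset 17: leading byte 0xEE = 11101110 → 3-byte char #6 = EE A1 8F.
Offset 20: leading byte 0xF3 = 11110011 → 4-byte char #7 = F3 BB AF 88.
Offset 24: leading byte 0xE7 = 11100111 → 3-byte char #8 = E7 88 BD.
Offset 27: leading byte 0xF0 = 11110000 → 4-byte char #9 = F0 9F 9A 92.
Offset 31: leading byte 0xF1 = 11110001 → 4-byte char #10 = F1 9A B7 8C.
Offset 35: leading byte 0x77 = 01110111 → 1-byte char #11 = 77.
Leading byte 0x77 = 01110111 matches 0xxxxxxx → 1-byte sequence.
Byte 1: 0x77 = 01110111, payload 1110111 (7 bits).
Concatenate: 1110111 = 0x77 (7 bits → U+0077).

U+0077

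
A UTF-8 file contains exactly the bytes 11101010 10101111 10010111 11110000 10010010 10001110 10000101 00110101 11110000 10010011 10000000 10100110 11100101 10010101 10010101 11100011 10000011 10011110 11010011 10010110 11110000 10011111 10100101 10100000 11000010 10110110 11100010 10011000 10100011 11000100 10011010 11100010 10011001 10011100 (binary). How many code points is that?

12

Byte at offset 0: 0xEA = 11101010 → 3-byte char (#1). Advance 3.
Byte at offset 3: 0xF0 = 11110000 → 4-byte char (#2). Advance 4.
Byte at offset 7: 0x35 = 00110101 → 1-byte char (#3). Advance 1.
Byte at offset 8: 0xF0 = 11110000 → 4-byte char (#4). Advance 4.
Byte at offset 12: 0xE5 = 11100101 → 3-byte char (#5). Advance 3.
Byte at offset 15: 0xE3 = 11100011 → 3-byte char (#6). Advance 3.
Byte at offset 18: 0xD3 = 11010011 → 2-byte char (#7). Advance 2.
Byte at offset 20: 0xF0 = 11110000 → 4-byte char (#8). Advance 4.
Byte at offset 24: 0xC2 = 11000010 → 2-byte char (#9). Advance 2.
Byte at offset 26: 0xE2 = 11100010 → 3-byte char (#10). Advance 3.
Byte at offset 29: 0xC4 = 11000100 → 2-byte char (#11). Advance 2.
Byte at offset 31: 0xE2 = 11100010 → 3-byte char (#12). Advance 3.
Reached end at offset 34 after 12 code points.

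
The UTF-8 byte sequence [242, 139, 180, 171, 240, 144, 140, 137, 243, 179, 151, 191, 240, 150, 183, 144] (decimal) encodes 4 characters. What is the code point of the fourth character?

Offset 0: leading byte 0xF2 = 11110010 → 4-byte char #1 = F2 8B B4 AB.
Offset 4: leading byte 0xF0 = 11110000 → 4-byte char #2 = F0 90 8C 89.
Offset 8: leading byte 0xF3 = 11110011 → 4-byte char #3 = F3 B3 97 BF.
Offset 12: leading byte 0xF0 = 11110000 → 4-byte char #4 = F0 96 B7 90.
Leading byte 0xF0 = 11110000 matches 11110xxx → 4-byte sequence.
Byte 1: 0xF0 = 11110000, payload 000 (3 bits).
Byte 2: 0x96 = 10010110 (10xxxxxx ✓), payload 010110.
Byte 3: 0xB7 = 10110111 (10xxxxxx ✓), payload 110111.
Byte 4: 0x90 = 10010000 (10xxxxxx ✓), payload 010000.
Concatenate: 000010110110111010000 = 0x16DD0 (21 bits → U+16DD0).

U+16DD0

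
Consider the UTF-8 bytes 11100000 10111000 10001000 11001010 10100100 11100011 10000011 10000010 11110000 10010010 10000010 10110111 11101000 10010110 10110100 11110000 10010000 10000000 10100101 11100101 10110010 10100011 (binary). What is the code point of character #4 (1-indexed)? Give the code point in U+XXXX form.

U+120B7

Offset 0: leading byte 0xE0 = 11100000 → 3-byte char #1 = E0 B8 88.
Offset 3: leading byte 0xCA = 11001010 → 2-byte char #2 = CA A4.
Offset 5: leading byte 0xE3 = 11100011 → 3-byte char #3 = E3 83 82.
Offset 8: leading byte 0xF0 = 11110000 → 4-byte char #4 = F0 92 82 B7.
Leading byte 0xF0 = 11110000 matches 11110xxx → 4-byte sequence.
Byte 1: 0xF0 = 11110000, payload 000 (3 bits).
Byte 2: 0x92 = 10010010 (10xxxxxx ✓), payload 010010.
Byte 3: 0x82 = 10000010 (10xxxxxx ✓), payload 000010.
Byte 4: 0xB7 = 10110111 (10xxxxxx ✓), payload 110111.
Concatenate: 000010010000010110111 = 0x120B7 (21 bits → U+120B7).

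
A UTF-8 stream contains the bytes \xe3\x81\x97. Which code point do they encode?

U+3057

Leading byte 0xE3 = 11100011 matches 1110xxxx → 3-byte sequence.
Byte 1: 0xE3 = 11100011, payload 0011 (4 bits).
Byte 2: 0x81 = 10000001 (10xxxxxx ✓), payload 000001.
Byte 3: 0x97 = 10010111 (10xxxxxx ✓), payload 010111.
Concatenate: 0011000001010111 = 0x3057 (16 bits → U+3057).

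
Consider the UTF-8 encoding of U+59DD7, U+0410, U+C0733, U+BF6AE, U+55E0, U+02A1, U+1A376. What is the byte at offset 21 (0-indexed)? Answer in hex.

0x8D

U+59DD7 → 4-byte form F1 99 B7 97 at offsets 0–3.
U+0410 → 2-byte form D0 90 at offsets 4–5.
U+C0733 → 4-byte form F3 80 9C B3 at offsets 6–9.
U+BF6AE → 4-byte form F2 BF 9A AE at offsets 10–13.
U+55E0 → 3-byte form E5 97 A0 at offsets 14–16.
U+02A1 → 2-byte form CA A1 at offsets 17–18.
U+1A376 → 4-byte form F0 9A 8D B6 at offsets 19–22.
Offset 21 falls in char 7's range; it's byte 3 of F0 9A 8D B6 = 0x8D.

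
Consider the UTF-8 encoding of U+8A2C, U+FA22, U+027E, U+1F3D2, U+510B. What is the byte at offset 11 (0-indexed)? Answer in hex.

0x92

U+8A2C → 3-byte form E8 A8 AC at offsets 0–2.
U+FA22 → 3-byte form EF A8 A2 at offsets 3–5.
U+027E → 2-byte form C9 BE at offsets 6–7.
U+1F3D2 → 4-byte form F0 9F 8F 92 at offsets 8–11.
Offset 11 falls in char 4's range; it's byte 4 of F0 9F 8F 92 = 0x92.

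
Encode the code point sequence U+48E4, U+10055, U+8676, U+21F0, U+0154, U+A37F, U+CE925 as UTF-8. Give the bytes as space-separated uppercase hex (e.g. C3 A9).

U+48E4: 3-byte form → E4 A3 A4.
U+10055: 4-byte form → F0 90 81 95.
U+8676: 3-byte form → E8 99 B6.
U+21F0: 3-byte form → E2 87 B0.
U+0154: 2-byte form → C5 94.
U+A37F: 3-byte form → EA 8D BF.
U+CE925: 4-byte form → F3 8E A4 A5.
Concatenated (22 bytes): E4 A3 A4 F0 90 81 95 E8 99 B6 E2 87 B0 C5 94 EA 8D BF F3 8E A4 A5.

E4 A3 A4 F0 90 81 95 E8 99 B6 E2 87 B0 C5 94 EA 8D BF F3 8E A4 A5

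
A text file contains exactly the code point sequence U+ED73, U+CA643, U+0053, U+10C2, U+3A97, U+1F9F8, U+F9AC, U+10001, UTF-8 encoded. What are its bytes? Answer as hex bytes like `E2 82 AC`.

EE B5 B3 F3 8A 99 83 53 E1 83 82 E3 AA 97 F0 9F A7 B8 EF A6 AC F0 90 80 81

U+ED73: 3-byte form → EE B5 B3.
U+CA643: 4-byte form → F3 8A 99 83.
U+0053: 1-byte form → 53.
U+10C2: 3-byte form → E1 83 82.
U+3A97: 3-byte form → E3 AA 97.
U+1F9F8: 4-byte form → F0 9F A7 B8.
U+F9AC: 3-byte form → EF A6 AC.
U+10001: 4-byte form → F0 90 80 81.
Concatenated (25 bytes): EE B5 B3 F3 8A 99 83 53 E1 83 82 E3 AA 97 F0 9F A7 B8 EF A6 AC F0 90 80 81.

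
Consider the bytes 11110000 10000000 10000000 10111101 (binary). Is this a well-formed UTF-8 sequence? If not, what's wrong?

invalid (overlong encoding)

Leading byte 0xF0 = 11110000 → 4-byte form.
Continuation bytes all match 10xxxxxx. Payload decodes to 0x3D.
But 0x3D < 0x10000, the minimum for a 4-byte sequence — this is an overlong encoding.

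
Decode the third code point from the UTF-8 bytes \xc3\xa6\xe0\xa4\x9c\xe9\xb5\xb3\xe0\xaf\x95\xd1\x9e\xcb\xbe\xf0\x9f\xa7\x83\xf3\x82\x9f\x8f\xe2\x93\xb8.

Offset 0: leading byte 0xC3 = 11000011 → 2-byte char #1 = C3 A6.
Offset 2: leading byte 0xE0 = 11100000 → 3-byte char #2 = E0 A4 9C.
Offset 5: leading byte 0xE9 = 11101001 → 3-byte char #3 = E9 B5 B3.
Leading byte 0xE9 = 11101001 matches 1110xxxx → 3-byte sequence.
Byte 1: 0xE9 = 11101001, payload 1001 (4 bits).
Byte 2: 0xB5 = 10110101 (10xxxxxx ✓), payload 110101.
Byte 3: 0xB3 = 10110011 (10xxxxxx ✓), payload 110011.
Concatenate: 1001110101110011 = 0x9D73 (16 bits → U+9D73).

U+9D73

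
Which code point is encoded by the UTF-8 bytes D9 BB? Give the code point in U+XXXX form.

Leading byte 0xD9 = 11011001 matches 110xxxxx → 2-byte sequence.
Byte 1: 0xD9 = 11011001, payload 11001 (5 bits).
Byte 2: 0xBB = 10111011 (10xxxxxx ✓), payload 111011.
Concatenate: 11001111011 = 0x67B (11 bits → U+067B).

U+067B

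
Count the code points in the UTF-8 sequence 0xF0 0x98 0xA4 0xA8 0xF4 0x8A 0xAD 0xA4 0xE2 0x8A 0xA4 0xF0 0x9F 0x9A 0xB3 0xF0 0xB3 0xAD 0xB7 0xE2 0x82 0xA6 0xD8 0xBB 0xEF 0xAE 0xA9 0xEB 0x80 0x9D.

Byte at offset 0: 0xF0 = 11110000 → 4-byte char (#1). Advance 4.
Byte at offset 4: 0xF4 = 11110100 → 4-byte char (#2). Advance 4.
Byte at offset 8: 0xE2 = 11100010 → 3-byte char (#3). Advance 3.
Byte at offset 11: 0xF0 = 11110000 → 4-byte char (#4). Advance 4.
Byte at offset 15: 0xF0 = 11110000 → 4-byte char (#5). Advance 4.
Byte at offset 19: 0xE2 = 11100010 → 3-byte char (#6). Advance 3.
Byte at offset 22: 0xD8 = 11011000 → 2-byte char (#7). Advance 2.
Byte at offset 24: 0xEF = 11101111 → 3-byte char (#8). Advance 3.
Byte at offset 27: 0xEB = 11101011 → 3-byte char (#9). Advance 3.
Reached end at offset 30 after 9 code points.

9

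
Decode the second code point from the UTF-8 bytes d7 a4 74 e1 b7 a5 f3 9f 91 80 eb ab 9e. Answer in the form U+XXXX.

Offset 0: leading byte 0xD7 = 11010111 → 2-byte char #1 = D7 A4.
Offset 2: leading byte 0x74 = 01110100 → 1-byte char #2 = 74.
Leading byte 0x74 = 01110100 matches 0xxxxxxx → 1-byte sequence.
Byte 1: 0x74 = 01110100, payload 1110100 (7 bits).
Concatenate: 1110100 = 0x74 (7 bits → U+0074).

U+0074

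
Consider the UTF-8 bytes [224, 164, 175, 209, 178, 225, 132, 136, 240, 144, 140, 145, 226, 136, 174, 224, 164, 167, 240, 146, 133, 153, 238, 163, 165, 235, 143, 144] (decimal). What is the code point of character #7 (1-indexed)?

U+12159

Offset 0: leading byte 0xE0 = 11100000 → 3-byte char #1 = E0 A4 AF.
Offset 3: leading byte 0xD1 = 11010001 → 2-byte char #2 = D1 B2.
Offset 5: leading byte 0xE1 = 11100001 → 3-byte char #3 = E1 84 88.
Offset 8: leading byte 0xF0 = 11110000 → 4-byte char #4 = F0 90 8C 91.
Offset 12: leading byte 0xE2 = 11100010 → 3-byte char #5 = E2 88 AE.
Offset 15: leading byte 0xE0 = 11100000 → 3-byte char #6 = E0 A4 A7.
Offset 18: leading byte 0xF0 = 11110000 → 4-byte char #7 = F0 92 85 99.
Leading byte 0xF0 = 11110000 matches 11110xxx → 4-byte sequence.
Byte 1: 0xF0 = 11110000, payload 000 (3 bits).
Byte 2: 0x92 = 10010010 (10xxxxxx ✓), payload 010010.
Byte 3: 0x85 = 10000101 (10xxxxxx ✓), payload 000101.
Byte 4: 0x99 = 10011001 (10xxxxxx ✓), payload 011001.
Concatenate: 000010010000101011001 = 0x12159 (21 bits → U+12159).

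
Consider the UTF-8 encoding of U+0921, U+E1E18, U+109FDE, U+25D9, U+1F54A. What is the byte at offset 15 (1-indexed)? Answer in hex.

0xF0

1-indexed offset 15 is 0-indexed offset 14.
U+0921 → 3-byte form E0 A4 A1 at offsets 0–2.
U+E1E18 → 4-byte form F3 A1 B8 98 at offsets 3–6.
U+109FDE → 4-byte form F4 89 BF 9E at offsets 7–10.
U+25D9 → 3-byte form E2 97 99 at offsets 11–13.
U+1F54A → 4-byte form F0 9F 95 8A at offsets 14–17.
Offset 14 falls in char 5's range; it's byte 1 of F0 9F 95 8A = 0xF0.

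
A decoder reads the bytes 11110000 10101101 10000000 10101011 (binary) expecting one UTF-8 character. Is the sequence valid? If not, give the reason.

valid

Leading byte 0xF0 = 11110000 → 4-byte form.
Continuation bytes 0xAD=10101101, 0x80=10000000, 0xAB=10101011 all match 10xxxxxx.
Decoded value 0x2D02B is ≥ 0x10000 (shortest form) and not a surrogate.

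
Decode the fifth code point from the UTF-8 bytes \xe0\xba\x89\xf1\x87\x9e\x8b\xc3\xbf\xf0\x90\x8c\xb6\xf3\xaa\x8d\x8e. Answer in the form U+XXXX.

U+EA34E

Offset 0: leading byte 0xE0 = 11100000 → 3-byte char #1 = E0 BA 89.
Offset 3: leading byte 0xF1 = 11110001 → 4-byte char #2 = F1 87 9E 8B.
Offset 7: leading byte 0xC3 = 11000011 → 2-byte char #3 = C3 BF.
Offset 9: leading byte 0xF0 = 11110000 → 4-byte char #4 = F0 90 8C B6.
Offset 13: leading byte 0xF3 = 11110011 → 4-byte char #5 = F3 AA 8D 8E.
Leading byte 0xF3 = 11110011 matches 11110xxx → 4-byte sequence.
Byte 1: 0xF3 = 11110011, payload 011 (3 bits).
Byte 2: 0xAA = 10101010 (10xxxxxx ✓), payload 101010.
Byte 3: 0x8D = 10001101 (10xxxxxx ✓), payload 001101.
Byte 4: 0x8E = 10001110 (10xxxxxx ✓), payload 001110.
Concatenate: 011101010001101001110 = 0xEA34E (21 bits → U+EA34E).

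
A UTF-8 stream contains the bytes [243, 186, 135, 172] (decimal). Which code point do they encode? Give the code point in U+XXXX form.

Leading byte 0xF3 = 11110011 matches 11110xxx → 4-byte sequence.
Byte 1: 0xF3 = 11110011, payload 011 (3 bits).
Byte 2: 0xBA = 10111010 (10xxxxxx ✓), payload 111010.
Byte 3: 0x87 = 10000111 (10xxxxxx ✓), payload 000111.
Byte 4: 0xAC = 10101100 (10xxxxxx ✓), payload 101100.
Concatenate: 011111010000111101100 = 0xFA1EC (21 bits → U+FA1EC).

U+FA1EC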